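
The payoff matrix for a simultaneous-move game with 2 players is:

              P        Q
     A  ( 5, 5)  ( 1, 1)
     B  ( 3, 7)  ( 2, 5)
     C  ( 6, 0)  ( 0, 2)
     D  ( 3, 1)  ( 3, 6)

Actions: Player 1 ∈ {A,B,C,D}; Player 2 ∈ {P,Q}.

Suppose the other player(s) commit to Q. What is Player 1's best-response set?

u_1(A vs Q) = 1
u_1(B vs Q) = 2
u_1(C vs Q) = 0
u_1(D vs Q) = 3
max payoff 3 at {D}

BR_1 = {D}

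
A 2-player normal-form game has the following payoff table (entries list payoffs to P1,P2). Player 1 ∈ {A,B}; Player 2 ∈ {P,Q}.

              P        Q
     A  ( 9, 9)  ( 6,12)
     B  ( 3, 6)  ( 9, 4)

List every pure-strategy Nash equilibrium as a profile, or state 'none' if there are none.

(A,P): not NE [P2→Q gives 12>9]
(A,Q): not NE [P1→B gives 9>6]
(B,P): not NE [P1→A gives 9>3]
(B,Q): not NE [P2→P gives 6>4]

Equilibria: none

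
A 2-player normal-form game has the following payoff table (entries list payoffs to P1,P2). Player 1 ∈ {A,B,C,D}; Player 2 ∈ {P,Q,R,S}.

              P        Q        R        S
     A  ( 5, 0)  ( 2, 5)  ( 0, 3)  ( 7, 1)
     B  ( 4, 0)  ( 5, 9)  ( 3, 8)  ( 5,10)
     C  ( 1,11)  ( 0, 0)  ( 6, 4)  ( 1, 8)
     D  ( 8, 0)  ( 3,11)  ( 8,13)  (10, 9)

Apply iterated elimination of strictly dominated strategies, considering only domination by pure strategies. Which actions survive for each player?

P1 drop A (D beats it: P:8>5 Q:3>2 R:8>0 S:10>7)
P1 drop C (D beats it: P:8>1 Q:3>0 R:8>6 S:10>1)
P2 drop P (Q beats it: B:9>0 D:11>0)
P1→{B,D} P2→{Q,R,S}

Remaining: P1:{B,D} P2:{Q,R,S}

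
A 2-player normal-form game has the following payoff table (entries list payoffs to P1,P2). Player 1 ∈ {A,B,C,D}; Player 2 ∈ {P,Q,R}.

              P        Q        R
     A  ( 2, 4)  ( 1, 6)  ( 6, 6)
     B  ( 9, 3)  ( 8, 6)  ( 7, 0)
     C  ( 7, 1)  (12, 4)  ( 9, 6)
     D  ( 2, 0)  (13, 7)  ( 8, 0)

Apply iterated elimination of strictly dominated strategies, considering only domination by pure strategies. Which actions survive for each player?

Remaining: P1:{C,D} P2:{Q,R}

P1 drop A (B beats it: P:9>2 Q:8>1 R:7>6)
P2 drop P (Q beats it: B:6>3 C:4>1 D:7>0)
P1 drop B (C beats it: Q:12>8 R:9>7)
P1→{C,D} P2→{Q,R}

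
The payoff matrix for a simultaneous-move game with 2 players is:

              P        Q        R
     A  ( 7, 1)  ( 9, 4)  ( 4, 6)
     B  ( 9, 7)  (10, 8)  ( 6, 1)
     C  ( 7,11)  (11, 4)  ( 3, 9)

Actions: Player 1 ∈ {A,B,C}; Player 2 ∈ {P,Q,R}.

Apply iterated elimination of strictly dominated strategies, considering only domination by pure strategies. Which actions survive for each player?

IESDS → P1:{B,C} P2:{P,Q}

P1 drop A (B beats it: P:9>7 Q:10>9 R:6>4)
P2 drop R (P beats it: B:7>1 C:11>9)
P1→{B,C} P2→{P,Q}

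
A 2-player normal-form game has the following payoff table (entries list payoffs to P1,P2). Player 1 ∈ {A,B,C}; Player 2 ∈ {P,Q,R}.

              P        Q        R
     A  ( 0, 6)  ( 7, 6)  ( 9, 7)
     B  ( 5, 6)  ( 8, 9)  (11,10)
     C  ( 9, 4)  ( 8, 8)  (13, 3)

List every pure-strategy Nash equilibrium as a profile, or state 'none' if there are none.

(A,P): not NE [P1→C gives 9>0; P2→R gives 7>6]
(A,Q): not NE [P1→C gives 8>7; P2→R gives 7>6]
(A,R): not NE [P1→C gives 13>9]
(B,P): not NE [P1→C gives 9>5; P2→R gives 10>6]
(B,Q): not NE [P2→R gives 10>9]
(B,R): not NE [P1→C gives 13>11]
(C,P): not NE [P2→Q gives 8>4]
(C,Q): NE
(C,R): not NE [P2→Q gives 8>3]

PSNE = {(C,Q)}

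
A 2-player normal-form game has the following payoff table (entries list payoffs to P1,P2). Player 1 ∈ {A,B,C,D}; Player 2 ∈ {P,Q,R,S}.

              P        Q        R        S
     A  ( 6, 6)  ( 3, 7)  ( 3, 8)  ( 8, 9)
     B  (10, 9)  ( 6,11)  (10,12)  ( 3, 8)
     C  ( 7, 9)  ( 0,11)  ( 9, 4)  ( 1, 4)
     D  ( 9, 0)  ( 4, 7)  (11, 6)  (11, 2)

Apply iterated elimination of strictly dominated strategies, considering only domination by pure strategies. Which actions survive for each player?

Survivors P1:{B,D} P2:{Q,R}

P1 drop A (D beats it: P:9>6 Q:4>3 R:11>3 S:11>8)
P1 drop C (B beats it: P:10>7 Q:6>0 R:10>9 S:3>1)
P2 drop P (Q beats it: B:11>9 D:7>0)
P2 drop S (Q beats it: B:11>8 D:7>2)
P1→{B,D} P2→{Q,R}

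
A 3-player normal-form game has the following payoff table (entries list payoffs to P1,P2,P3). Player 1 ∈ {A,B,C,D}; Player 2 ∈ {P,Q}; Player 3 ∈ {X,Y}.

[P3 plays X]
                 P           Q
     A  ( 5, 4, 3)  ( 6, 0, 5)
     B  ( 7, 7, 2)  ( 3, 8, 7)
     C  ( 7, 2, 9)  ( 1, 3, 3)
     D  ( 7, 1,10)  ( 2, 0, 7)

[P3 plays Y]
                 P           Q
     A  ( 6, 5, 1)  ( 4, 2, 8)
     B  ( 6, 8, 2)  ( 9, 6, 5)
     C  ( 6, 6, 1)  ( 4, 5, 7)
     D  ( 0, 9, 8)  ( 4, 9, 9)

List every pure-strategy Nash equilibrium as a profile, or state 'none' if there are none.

NE set: (B,P,Y), (D,P,X)

(A,P,X): not NE [P1→D gives 7>5]
(A,P,Y): not NE [P3→X gives 3>1]
(A,Q,X): not NE [P2→P gives 4>0; P3→Y gives 8>5]
(A,Q,Y): not NE [P1→B gives 9>4; P2→P gives 5>2]
(B,P,X): not NE [P2→Q gives 8>7]
(B,P,Y): NE
(B,Q,X): not NE [P1→A gives 6>3]
(B,Q,Y): not NE [P2→P gives 8>6; P3→X gives 7>5]
(C,P,X): not NE [P2→Q gives 3>2]
(C,P,Y): not NE [P3→X gives 9>1]
(C,Q,X): not NE [P1→A gives 6>1; P3→Y gives 7>3]
(C,Q,Y): not NE [P1→B gives 9>4; P2→P gives 6>5]
(D,P,X): NE
(D,P,Y): not NE [P1→C gives 6>0; P3→X gives 10>8]
(D,Q,X): not NE [P1→A gives 6>2; P2→P gives 1>0; P3→Y gives 9>7]
(D,Q,Y): not NE [P1→B gives 9>4]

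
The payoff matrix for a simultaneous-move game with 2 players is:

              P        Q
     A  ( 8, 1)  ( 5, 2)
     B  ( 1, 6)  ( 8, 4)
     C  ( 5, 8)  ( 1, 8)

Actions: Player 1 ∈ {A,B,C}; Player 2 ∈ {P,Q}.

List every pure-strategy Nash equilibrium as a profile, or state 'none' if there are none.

Equilibria: none

(A,P): not NE [P2→Q gives 2>1]
(A,Q): not NE [P1→B gives 8>5]
(B,P): not NE [P1→A gives 8>1]
(B,Q): not NE [P2→P gives 6>4]
(C,P): not NE [P1→A gives 8>5]
(C,Q): not NE [P1→B gives 8>1]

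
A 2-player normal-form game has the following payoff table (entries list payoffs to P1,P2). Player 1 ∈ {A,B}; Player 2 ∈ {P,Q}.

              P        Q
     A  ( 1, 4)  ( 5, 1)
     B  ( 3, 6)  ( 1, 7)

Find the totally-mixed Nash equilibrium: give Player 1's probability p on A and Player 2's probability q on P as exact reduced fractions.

p=1/4, q=2/3

P1 indiff ⇒ q·1+(1-q)·5 = q·3+(1-q)·1 ⇒ q(-2) = (1-q)(-4) ⇒ q = 2/3
P2 indiff ⇒ p·4+(1-p)·6 = p·1+(1-p)·7 ⇒ p(3) = (1-p)(1) ⇒ p = 1/4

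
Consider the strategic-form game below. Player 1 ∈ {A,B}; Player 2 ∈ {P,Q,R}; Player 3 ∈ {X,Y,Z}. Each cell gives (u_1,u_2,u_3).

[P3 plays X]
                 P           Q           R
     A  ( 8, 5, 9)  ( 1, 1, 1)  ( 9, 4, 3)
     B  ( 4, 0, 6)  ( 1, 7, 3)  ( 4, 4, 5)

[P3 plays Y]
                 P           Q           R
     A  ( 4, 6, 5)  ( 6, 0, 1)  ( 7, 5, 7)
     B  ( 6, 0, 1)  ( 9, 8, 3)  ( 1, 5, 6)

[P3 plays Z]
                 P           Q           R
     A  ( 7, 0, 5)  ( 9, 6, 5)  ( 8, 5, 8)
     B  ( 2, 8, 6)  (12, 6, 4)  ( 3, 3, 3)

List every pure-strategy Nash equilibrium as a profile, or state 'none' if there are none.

(A,P,X): NE
(A,P,Y): not NE [P1→B gives 6>4; P3→X gives 9>5]
(A,P,Z): not NE [P2→Q gives 6>0; P3→X gives 9>5]
(A,Q,X): not NE [P2→P gives 5>1; P3→Z gives 5>1]
(A,Q,Y): not NE [P1→B gives 9>6; P2→P gives 6>0; P3→Z gives 5>1]
(A,Q,Z): not NE [P1→B gives 12>9]
(A,R,X): not NE [P2→P gives 5>4; P3→Z gives 8>3]
(A,R,Y): not NE [P2→P gives 6>5; P3→Z gives 8>7]
(A,R,Z): not NE [P2→Q gives 6>5]
(B,P,X): not NE [P1→A gives 8>4; P2→Q gives 7>0]
(B,P,Y): not NE [P2→Q gives 8>0; P3→Z gives 6>1]
(B,P,Z): not NE [P1→A gives 7>2]
(B,Q,X): not NE [P3→Z gives 4>3]
(B,Q,Y): not NE [P3→Z gives 4>3]
(B,Q,Z): not NE [P2→P gives 8>6]
(B,R,X): not NE [P1→A gives 9>4; P2→Q gives 7>4; P3→Y gives 6>5]
(B,R,Y): not NE [P1→A gives 7>1; P2→Q gives 8>5]
(B,R,Z): not NE [P1→A gives 8>3; P2→P gives 8>3; P3→Y gives 6>3]

PSNE = {(A,P,X)}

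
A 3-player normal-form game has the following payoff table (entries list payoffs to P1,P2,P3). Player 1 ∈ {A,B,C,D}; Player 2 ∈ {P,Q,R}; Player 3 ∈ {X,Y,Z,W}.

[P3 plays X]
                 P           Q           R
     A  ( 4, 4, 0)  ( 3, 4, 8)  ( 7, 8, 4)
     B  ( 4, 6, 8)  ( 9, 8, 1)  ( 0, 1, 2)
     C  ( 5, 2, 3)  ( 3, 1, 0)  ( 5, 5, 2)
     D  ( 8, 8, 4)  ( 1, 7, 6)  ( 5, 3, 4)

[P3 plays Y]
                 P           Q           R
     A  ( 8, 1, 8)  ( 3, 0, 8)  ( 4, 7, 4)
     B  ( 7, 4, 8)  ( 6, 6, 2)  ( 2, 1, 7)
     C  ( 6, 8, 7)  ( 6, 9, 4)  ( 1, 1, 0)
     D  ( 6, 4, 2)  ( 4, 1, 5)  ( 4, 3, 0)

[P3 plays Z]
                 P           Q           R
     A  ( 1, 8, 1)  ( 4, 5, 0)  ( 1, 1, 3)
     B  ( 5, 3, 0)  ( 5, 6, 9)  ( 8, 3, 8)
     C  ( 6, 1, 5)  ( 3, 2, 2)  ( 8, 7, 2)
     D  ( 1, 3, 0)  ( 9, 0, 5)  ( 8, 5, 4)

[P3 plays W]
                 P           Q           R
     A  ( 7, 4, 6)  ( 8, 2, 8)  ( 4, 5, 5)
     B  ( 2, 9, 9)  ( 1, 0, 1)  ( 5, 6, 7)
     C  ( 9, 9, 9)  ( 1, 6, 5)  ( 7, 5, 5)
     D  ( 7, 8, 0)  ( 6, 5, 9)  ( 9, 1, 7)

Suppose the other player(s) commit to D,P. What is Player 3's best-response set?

argmax u_3 = {X}

u_3(X vs D,P) = 4
u_3(Y vs D,P) = 2
u_3(Z vs D,P) = 0
u_3(W vs D,P) = 0
max payoff 4 at {X}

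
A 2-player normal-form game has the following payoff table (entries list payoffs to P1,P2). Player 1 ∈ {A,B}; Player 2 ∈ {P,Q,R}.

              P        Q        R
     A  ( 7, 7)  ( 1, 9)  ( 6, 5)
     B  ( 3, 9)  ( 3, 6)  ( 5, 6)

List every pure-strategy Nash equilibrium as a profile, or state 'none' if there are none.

No pure NE.

(A,P): not NE [P2→Q gives 9>7]
(A,Q): not NE [P1→B gives 3>1]
(A,R): not NE [P2→Q gives 9>5]
(B,P): not NE [P1→A gives 7>3]
(B,Q): not NE [P2→P gives 9>6]
(B,R): not NE [P1→A gives 6>5; P2→P gives 9>6]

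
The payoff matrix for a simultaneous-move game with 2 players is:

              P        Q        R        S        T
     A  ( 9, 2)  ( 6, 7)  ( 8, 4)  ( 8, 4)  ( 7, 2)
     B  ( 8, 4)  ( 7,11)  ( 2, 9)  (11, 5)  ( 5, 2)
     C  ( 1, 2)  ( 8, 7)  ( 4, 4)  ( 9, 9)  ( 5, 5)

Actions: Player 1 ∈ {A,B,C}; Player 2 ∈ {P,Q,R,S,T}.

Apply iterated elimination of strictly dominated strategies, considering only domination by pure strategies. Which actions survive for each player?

P2 drop P (Q beats it: A:7>2 B:11>4 C:7>2)
P2 drop R (Q beats it: A:7>4 B:11>9 C:7>4)
P2 drop T (Q beats it: A:7>2 B:11>2 C:7>5)
P1 drop A (B beats it: Q:7>6 S:11>8)
P1→{B,C} P2→{Q,S}

IESDS → P1:{B,C} P2:{Q,S}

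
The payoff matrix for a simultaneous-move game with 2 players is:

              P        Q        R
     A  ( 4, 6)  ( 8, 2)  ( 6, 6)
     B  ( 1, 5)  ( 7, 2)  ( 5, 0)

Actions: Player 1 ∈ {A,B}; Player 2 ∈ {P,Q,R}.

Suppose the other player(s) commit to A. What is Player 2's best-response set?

u_2(P vs A) = 6
u_2(Q vs A) = 2
u_2(R vs A) = 6
max payoff 6 at {P,R}

argmax u_2 = {P,R}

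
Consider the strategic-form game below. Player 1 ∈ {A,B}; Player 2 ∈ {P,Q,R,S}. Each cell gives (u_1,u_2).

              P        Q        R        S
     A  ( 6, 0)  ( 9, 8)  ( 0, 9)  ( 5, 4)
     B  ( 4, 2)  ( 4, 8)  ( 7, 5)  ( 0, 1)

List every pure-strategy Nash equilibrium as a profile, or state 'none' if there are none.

No pure NE.

(A,P): not NE [P2→R gives 9>0]
(A,Q): not NE [P2→R gives 9>8]
(A,R): not NE [P1→B gives 7>0]
(A,S): not NE [P2→R gives 9>4]
(B,P): not NE [P1→A gives 6>4; P2→Q gives 8>2]
(B,Q): not NE [P1→A gives 9>4]
(B,R): not NE [P2→Q gives 8>5]
(B,S): not NE [P1→A gives 5>0; P2→Q gives 8>1]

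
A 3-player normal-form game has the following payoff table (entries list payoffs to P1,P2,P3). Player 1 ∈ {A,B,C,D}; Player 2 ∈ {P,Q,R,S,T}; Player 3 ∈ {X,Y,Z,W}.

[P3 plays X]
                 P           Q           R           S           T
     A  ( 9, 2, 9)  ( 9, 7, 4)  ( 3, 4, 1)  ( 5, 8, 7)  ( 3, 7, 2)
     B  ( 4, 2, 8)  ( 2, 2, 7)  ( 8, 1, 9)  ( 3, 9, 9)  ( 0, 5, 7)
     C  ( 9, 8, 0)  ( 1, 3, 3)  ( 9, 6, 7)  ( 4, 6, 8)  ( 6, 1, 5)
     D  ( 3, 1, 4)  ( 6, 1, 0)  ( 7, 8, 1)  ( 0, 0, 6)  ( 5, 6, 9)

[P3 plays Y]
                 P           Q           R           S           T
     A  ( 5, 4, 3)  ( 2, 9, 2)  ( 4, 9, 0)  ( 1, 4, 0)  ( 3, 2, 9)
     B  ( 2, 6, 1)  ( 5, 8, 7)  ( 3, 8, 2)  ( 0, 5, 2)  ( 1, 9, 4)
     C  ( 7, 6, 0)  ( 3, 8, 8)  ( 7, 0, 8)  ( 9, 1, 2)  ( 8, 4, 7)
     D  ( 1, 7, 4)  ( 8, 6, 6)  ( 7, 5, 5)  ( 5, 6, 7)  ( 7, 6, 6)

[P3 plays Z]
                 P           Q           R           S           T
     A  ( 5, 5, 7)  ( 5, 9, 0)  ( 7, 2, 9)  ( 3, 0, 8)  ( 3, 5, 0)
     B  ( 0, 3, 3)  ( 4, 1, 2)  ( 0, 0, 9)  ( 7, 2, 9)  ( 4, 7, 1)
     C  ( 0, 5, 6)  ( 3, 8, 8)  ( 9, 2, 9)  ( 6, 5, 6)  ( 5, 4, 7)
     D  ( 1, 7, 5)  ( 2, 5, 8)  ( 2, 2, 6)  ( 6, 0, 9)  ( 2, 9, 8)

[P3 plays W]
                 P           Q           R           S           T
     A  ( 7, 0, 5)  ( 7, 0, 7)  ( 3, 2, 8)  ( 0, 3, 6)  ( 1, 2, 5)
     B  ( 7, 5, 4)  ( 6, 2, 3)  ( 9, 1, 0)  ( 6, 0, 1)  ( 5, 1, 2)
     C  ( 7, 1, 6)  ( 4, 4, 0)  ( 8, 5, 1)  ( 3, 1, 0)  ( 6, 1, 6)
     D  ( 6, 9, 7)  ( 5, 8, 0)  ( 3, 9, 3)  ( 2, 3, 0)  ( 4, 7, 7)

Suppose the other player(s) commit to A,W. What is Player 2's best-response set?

P2 best: {S}

u_2(P vs A,W) = 0
u_2(Q vs A,W) = 0
u_2(R vs A,W) = 2
u_2(S vs A,W) = 3
u_2(T vs A,W) = 2
max payoff 3 at {S}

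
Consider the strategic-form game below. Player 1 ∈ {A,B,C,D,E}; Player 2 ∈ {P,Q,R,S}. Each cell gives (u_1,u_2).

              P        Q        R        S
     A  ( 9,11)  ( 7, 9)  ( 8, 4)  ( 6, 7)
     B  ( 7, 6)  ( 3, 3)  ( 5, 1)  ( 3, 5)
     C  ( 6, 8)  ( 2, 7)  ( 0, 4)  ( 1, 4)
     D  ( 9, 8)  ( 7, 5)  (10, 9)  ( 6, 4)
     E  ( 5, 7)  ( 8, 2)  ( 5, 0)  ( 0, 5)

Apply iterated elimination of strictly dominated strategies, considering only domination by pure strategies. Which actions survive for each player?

IESDS → P1:{A,D} P2:{P,R}

P1 drop B (A beats it: P:9>7 Q:7>3 R:8>5 S:6>3)
P1 drop C (A beats it: P:9>6 Q:7>2 R:8>0 S:6>1)
P2 drop Q (P beats it: A:11>9 D:8>5 E:7>2)
P1 drop E (A beats it: P:9>5 R:8>5 S:6>0)
P2 drop S (P beats it: A:11>7 D:8>4)
P1→{A,D} P2→{P,R}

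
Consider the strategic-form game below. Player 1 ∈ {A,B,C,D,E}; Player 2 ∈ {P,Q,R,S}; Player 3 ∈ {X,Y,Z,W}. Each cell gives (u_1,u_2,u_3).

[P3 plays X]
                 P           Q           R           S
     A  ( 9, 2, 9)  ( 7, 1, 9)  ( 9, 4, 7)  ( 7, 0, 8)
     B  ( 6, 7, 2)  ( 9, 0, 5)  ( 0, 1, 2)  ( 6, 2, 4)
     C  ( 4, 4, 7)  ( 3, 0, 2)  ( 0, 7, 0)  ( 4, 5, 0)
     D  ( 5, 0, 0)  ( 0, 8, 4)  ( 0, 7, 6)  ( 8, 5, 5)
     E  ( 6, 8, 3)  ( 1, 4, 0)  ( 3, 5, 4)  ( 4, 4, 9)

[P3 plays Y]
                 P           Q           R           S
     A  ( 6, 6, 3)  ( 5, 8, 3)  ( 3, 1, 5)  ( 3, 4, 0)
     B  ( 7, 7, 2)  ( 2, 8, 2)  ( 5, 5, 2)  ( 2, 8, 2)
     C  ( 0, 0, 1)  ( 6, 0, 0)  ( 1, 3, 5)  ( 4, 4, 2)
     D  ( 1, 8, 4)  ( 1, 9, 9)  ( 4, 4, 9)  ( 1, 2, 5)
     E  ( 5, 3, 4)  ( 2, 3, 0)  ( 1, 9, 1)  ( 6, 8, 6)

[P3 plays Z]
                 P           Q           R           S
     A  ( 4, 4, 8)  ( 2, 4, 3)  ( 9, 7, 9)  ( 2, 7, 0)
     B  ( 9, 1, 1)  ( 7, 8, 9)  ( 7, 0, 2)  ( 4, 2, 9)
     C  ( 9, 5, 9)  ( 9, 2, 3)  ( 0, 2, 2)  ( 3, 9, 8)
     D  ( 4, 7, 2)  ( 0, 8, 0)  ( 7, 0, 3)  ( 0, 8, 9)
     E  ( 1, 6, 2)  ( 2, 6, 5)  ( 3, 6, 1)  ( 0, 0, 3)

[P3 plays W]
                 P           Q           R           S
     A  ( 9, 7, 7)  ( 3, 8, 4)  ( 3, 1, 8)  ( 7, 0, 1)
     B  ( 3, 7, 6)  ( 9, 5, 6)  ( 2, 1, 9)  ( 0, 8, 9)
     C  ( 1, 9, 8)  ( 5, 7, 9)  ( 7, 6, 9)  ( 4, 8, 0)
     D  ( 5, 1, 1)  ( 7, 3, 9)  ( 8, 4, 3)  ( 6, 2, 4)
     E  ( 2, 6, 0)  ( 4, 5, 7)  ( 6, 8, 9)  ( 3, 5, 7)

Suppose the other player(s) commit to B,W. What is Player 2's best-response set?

argmax u_2 = {S}

u_2(P vs B,W) = 7
u_2(Q vs B,W) = 5
u_2(R vs B,W) = 1
u_2(S vs B,W) = 8
max payoff 8 at {S}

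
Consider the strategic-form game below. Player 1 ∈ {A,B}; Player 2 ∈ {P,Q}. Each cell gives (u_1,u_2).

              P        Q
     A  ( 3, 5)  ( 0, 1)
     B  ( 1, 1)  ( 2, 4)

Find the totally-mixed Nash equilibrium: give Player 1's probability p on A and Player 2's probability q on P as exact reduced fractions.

P1 indiff ⇒ q·3+(1-q)·0 = q·1+(1-q)·2 ⇒ q(2) = (1-q)(2) ⇒ q = 1/2
P2 indiff ⇒ p·5+(1-p)·1 = p·1+(1-p)·4 ⇒ p(4) = (1-p)(3) ⇒ p = 3/7

P1 mixes 3/7 on A; P2 mixes 1/2 on P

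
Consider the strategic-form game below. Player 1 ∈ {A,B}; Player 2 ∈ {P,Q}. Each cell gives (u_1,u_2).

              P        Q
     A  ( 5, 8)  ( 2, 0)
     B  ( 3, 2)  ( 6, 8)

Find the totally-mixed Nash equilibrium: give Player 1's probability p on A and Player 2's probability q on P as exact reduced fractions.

p=3/7, q=2/3

P1 indiff ⇒ q·5+(1-q)·2 = q·3+(1-q)·6 ⇒ q(2) = (1-q)(4) ⇒ q = 2/3
P2 indiff ⇒ p·8+(1-p)·2 = p·0+(1-p)·8 ⇒ p(8) = (1-p)(6) ⇒ p = 3/7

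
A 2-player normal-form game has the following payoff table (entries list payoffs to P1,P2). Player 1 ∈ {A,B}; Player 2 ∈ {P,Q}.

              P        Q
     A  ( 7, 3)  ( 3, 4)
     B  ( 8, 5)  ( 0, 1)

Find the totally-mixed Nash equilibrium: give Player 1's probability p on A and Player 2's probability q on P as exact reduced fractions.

P1 indiff ⇒ q·7+(1-q)·3 = q·8+(1-q)·0 ⇒ q(-1) = (1-q)(-3) ⇒ q = 3/4
P2 indiff ⇒ p·3+(1-p)·5 = p·4+(1-p)·1 ⇒ p(-1) = (1-p)(-4) ⇒ p = 4/5

P1 mixes 4/5 on A; P2 mixes 3/4 on P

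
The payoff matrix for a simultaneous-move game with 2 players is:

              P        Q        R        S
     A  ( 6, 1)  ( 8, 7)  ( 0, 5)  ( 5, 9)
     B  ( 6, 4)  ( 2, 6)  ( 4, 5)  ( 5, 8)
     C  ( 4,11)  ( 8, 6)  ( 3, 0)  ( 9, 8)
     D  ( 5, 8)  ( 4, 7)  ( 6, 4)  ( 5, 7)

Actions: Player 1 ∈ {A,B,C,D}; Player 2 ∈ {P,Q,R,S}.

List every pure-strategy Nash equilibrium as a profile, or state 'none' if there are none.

(A,P): not NE [P2→S gives 9>1]
(A,Q): not NE [P2→S gives 9>7]
(A,R): not NE [P1→D gives 6>0; P2→S gives 9>5]
(A,S): not NE [P1→C gives 9>5]
(B,P): not NE [P2→S gives 8>4]
(B,Q): not NE [P1→C gives 8>2; P2→S gives 8>6]
(B,R): not NE [P1→D gives 6>4; P2→S gives 8>5]
(B,S): not NE [P1→C gives 9>5]
(C,P): not NE [P1→B gives 6>4]
(C,Q): not NE [P2→P gives 11>6]
(C,R): not NE [P1→D gives 6>3; P2→P gives 11>0]
(C,S): not NE [P2→P gives 11>8]
(D,P): not NE [P1→B gives 6>5]
(D,Q): not NE [P1→C gives 8>4; P2→P gives 8>7]
(D,R): not NE [P2→P gives 8>4]
(D,S): not NE [P1→C gives 9>5; P2→P gives 8>7]

Equilibria: none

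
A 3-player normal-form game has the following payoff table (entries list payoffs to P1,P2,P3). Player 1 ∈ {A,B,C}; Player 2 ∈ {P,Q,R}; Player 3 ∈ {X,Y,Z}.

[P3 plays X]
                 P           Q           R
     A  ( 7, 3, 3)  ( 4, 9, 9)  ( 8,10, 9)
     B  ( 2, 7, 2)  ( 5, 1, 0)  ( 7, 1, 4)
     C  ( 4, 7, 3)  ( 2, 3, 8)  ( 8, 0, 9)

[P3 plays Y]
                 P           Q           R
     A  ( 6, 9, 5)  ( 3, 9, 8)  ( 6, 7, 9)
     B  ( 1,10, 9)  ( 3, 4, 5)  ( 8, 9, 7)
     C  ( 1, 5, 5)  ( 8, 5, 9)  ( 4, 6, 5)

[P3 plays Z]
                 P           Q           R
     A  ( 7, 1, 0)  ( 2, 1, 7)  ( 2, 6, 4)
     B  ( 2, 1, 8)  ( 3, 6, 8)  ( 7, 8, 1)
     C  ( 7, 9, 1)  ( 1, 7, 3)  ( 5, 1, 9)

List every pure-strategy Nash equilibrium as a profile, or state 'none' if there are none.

Nash profiles: (A,P,Y), (A,R,X)

(A,P,X): not NE [P2→R gives 10>3; P3→Y gives 5>3]
(A,P,Y): NE
(A,P,Z): not NE [P2→R gives 6>1; P3→Y gives 5>0]
(A,Q,X): not NE [P1→B gives 5>4; P2→R gives 10>9]
(A,Q,Y): not NE [P1→C gives 8>3; P3→X gives 9>8]
(A,Q,Z): not NE [P1→B gives 3>2; P2→R gives 6>1; P3→X gives 9>7]
(A,R,X): NE
(A,R,Y): not NE [P1→B gives 8>6; P2→Q gives 9>7]
(A,R,Z): not NE [P1→B gives 7>2; P3→Y gives 9>4]
(B,P,X): not NE [P1→A gives 7>2; P3→Y gives 9>2]
(B,P,Y): not NE [P1→A gives 6>1]
(B,P,Z): not NE [P1→C gives 7>2; P2→R gives 8>1; P3→Y gives 9>8]
(B,Q,X): not NE [P2→P gives 7>1; P3→Z gives 8>0]
(B,Q,Y): not NE [P1→C gives 8>3; P2→P gives 10>4; P3→Z gives 8>5]
(B,Q,Z): not NE [P2→R gives 8>6]
(B,R,X): not NE [P1→C gives 8>7; P2→P gives 7>1; P3→Y gives 7>4]
(B,R,Y): not NE [P2→P gives 10>9]
(B,R,Z): not NE [P3→Y gives 7>1]
(C,P,X): not NE [P1→A gives 7>4; P3→Y gives 5>3]
(C,P,Y): not NE [P1→A gives 6>1; P2→R gives 6>5]
(C,P,Z): not NE [P3→Y gives 5>1]
(C,Q,X): not NE [P1→B gives 5>2; P2→P gives 7>3; P3→Y gives 9>8]
(C,Q,Y): not NE [P2→R gives 6>5]
(C,Q,Z): not NE [P1→B gives 3>1; P2→P gives 9>7; P3→Y gives 9>3]
(C,R,X): not NE [P2→P gives 7>0]
(C,R,Y): not NE [P1→B gives 8>4; P3→Z gives 9>5]
(C,R,Z): not NE [P1→B gives 7>5; P2→P gives 9>1]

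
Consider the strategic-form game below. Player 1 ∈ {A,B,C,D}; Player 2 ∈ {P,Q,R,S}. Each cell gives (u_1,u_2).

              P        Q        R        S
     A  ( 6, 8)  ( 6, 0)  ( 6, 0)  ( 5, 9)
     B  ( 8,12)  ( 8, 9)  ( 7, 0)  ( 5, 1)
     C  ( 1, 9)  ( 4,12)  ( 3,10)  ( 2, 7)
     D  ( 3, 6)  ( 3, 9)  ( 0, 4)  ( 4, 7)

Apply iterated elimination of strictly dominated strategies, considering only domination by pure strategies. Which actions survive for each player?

P1 drop C (A beats it: P:6>1 Q:6>4 R:6>3 S:5>2)
P1 drop D (A beats it: P:6>3 Q:6>3 R:6>0 S:5>4)
P2 drop Q (P beats it: A:8>0 B:12>9)
P2 drop R (P beats it: A:8>0 B:12>0)
P1→{A,B} P2→{P,S}

IESDS → P1:{A,B} P2:{P,S}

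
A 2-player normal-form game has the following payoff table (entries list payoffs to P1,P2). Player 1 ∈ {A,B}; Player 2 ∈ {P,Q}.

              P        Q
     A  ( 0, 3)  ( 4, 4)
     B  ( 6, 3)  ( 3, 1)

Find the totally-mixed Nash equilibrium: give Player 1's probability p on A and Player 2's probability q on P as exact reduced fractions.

P1 indiff ⇒ q·0+(1-q)·4 = q·6+(1-q)·3 ⇒ q(-6) = (1-q)(-1) ⇒ q = 1/7
P2 indiff ⇒ p·3+(1-p)·3 = p·4+(1-p)·1 ⇒ p(-1) = (1-p)(-2) ⇒ p = 2/3

p=2/3, q=1/7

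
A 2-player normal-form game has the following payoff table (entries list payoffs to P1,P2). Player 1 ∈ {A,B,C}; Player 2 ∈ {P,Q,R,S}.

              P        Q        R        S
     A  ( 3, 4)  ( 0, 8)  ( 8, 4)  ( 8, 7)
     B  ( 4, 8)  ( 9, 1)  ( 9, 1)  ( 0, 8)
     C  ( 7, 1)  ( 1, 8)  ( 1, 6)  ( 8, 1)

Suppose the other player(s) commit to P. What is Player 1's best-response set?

u_1(A vs P) = 3
u_1(B vs P) = 4
u_1(C vs P) = 7
max payoff 7 at {C}

P1 best: {C}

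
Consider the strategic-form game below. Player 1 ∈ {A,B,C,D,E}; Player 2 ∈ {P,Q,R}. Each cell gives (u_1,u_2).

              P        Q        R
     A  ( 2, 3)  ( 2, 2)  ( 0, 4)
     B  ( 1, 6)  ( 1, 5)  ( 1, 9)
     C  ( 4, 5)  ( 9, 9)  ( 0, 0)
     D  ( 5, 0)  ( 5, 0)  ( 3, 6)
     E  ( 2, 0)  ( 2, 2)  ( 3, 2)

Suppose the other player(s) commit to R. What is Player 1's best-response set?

u_1(A vs R) = 0
u_1(B vs R) = 1
u_1(C vs R) = 0
u_1(D vs R) = 3
u_1(E vs R) = 3
max payoff 3 at {D,E}

P1 best: {D,E}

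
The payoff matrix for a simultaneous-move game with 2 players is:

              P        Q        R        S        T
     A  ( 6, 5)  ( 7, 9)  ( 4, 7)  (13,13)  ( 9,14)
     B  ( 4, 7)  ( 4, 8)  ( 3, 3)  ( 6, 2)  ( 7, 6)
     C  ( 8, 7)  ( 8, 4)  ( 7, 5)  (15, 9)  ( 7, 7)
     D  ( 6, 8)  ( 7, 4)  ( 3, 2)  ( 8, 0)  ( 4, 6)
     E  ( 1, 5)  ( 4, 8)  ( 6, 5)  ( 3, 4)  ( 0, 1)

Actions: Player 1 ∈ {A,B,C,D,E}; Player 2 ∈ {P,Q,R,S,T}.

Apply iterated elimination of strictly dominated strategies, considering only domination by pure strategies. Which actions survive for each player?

Remaining: P1:{A,C} P2:{S,T}

P1 drop B (A beats it: P:6>4 Q:7>4 R:4>3 S:13>6 T:9>7)
P1 drop D (C beats it: P:8>6 Q:8>7 R:7>3 S:15>8 T:7>4)
P1 drop E (C beats it: P:8>1 Q:8>4 R:7>6 S:15>3 T:7>0)
P2 drop P (S beats it: A:13>5 C:9>7)
P2 drop Q (S beats it: A:13>9 C:9>4)
P2 drop R (S beats it: A:13>7 C:9>5)
P1→{A,C} P2→{S,T}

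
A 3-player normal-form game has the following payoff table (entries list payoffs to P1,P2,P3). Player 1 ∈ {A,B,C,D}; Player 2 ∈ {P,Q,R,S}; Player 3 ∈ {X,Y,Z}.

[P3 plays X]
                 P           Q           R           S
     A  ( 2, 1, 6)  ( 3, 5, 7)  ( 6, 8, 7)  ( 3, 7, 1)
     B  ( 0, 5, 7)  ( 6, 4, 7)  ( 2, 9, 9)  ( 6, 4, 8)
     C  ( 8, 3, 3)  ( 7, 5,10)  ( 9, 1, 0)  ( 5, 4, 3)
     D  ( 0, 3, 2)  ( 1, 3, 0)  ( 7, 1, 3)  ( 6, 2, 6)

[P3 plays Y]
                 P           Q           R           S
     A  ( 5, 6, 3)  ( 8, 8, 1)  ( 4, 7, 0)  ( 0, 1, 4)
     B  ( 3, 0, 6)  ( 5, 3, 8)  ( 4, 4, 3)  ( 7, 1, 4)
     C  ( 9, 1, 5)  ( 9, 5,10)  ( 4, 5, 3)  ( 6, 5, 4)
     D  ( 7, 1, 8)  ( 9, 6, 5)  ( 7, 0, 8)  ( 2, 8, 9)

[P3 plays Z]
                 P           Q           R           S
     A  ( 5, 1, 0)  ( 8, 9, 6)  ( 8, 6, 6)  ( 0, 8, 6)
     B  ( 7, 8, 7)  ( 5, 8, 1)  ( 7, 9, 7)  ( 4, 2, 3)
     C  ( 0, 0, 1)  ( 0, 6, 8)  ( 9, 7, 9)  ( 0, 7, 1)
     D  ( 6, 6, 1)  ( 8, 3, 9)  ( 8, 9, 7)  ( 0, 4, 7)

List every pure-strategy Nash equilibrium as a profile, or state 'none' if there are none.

NE set: (C,Q,X), (C,Q,Y), (C,R,Z)

(A,P,X): not NE [P1→C gives 8>2; P2→R gives 8>1]
(A,P,Y): not NE [P1→C gives 9>5; P2→Q gives 8>6; P3→X gives 6>3]
(A,P,Z): not NE [P1→B gives 7>5; P2→Q gives 9>1; P3→X gives 6>0]
(A,Q,X): not NE [P1→C gives 7>3; P2→R gives 8>5]
(A,Q,Y): not NE [P1→D gives 9>8; P3→X gives 7>1]
(A,Q,Z): not NE [P3→X gives 7>6]
(A,R,X): not NE [P1→C gives 9>6]
(A,R,Y): not NE [P1→D gives 7>4; P2→Q gives 8>7; P3→X gives 7>0]
(A,R,Z): not NE [P1→C gives 9>8; P2→Q gives 9>6; P3→X gives 7>6]
(A,S,X): not NE [P1→D gives 6>3; P2→R gives 8>7; P3→Z gives 6>1]
(A,S,Y): not NE [P1→B gives 7>0; P2→Q gives 8>1; P3→Z gives 6>4]
(A,S,Z): not NE [P1→B gives 4>0; P2→Q gives 9>8]
(B,P,X): not NE [P1→C gives 8>0; P2→R gives 9>5]
(B,P,Y): not NE [P1→C gives 9>3; P2→R gives 4>0; P3→Z gives 7>6]
(B,P,Z): not NE [P2→R gives 9>8]
(B,Q,X): not NE [P1→C gives 7>6; P2→R gives 9>4; P3→Y gives 8>7]
(B,Q,Y): not NE [P1→D gives 9>5; P2→R gives 4>3]
(B,Q,Z): not NE [P1→D gives 8>5; P2→R gives 9>8; P3→Y gives 8>1]
(B,R,X): not NE [P1→C gives 9>2]
(B,R,Y): not NE [P1→D gives 7>4; P3→X gives 9>3]
(B,R,Z): not NE [P1→C gives 9>7; P3→X gives 9>7]
(B,S,X): not NE [P2→R gives 9>4]
(B,S,Y): not NE [P2→R gives 4>1; P3→X gives 8>4]
(B,S,Z): not NE [P2→R gives 9>2; P3→X gives 8>3]
(C,P,X): not NE [P2→Q gives 5>3; P3→Y gives 5>3]
(C,P,Y): not NE [P2→S gives 5>1]
(C,P,Z): not NE [P1→B gives 7>0; P2→S gives 7>0; P3→Y gives 5>1]
(C,Q,X): NE
(C,Q,Y): NE
(C,Q,Z): not NE [P1→D gives 8>0; P2→S gives 7>6; P3→Y gives 10>8]
(C,R,X): not NE [P2→Q gives 5>1; P3→Z gives 9>0]
(C,R,Y): not NE [P1→D gives 7>4; P3→Z gives 9>3]
(C,R,Z): NE
(C,S,X): not NE [P1→D gives 6>5; P2→Q gives 5>4; P3→Y gives 4>3]
(C,S,Y): not NE [P1→B gives 7>6]
(C,S,Z): not NE [P1→B gives 4>0; P3→Y gives 4>1]
(D,P,X): not NE [P1→C gives 8>0; P3→Y gives 8>2]
(D,P,Y): not NE [P1→C gives 9>7; P2→S gives 8>1]
(D,P,Z): not NE [P1→B gives 7>6; P2→R gives 9>6; P3→Y gives 8>1]
(D,Q,X): not NE [P1→C gives 7>1; P3→Z gives 9>0]
(D,Q,Y): not NE [P2→S gives 8>6; P3→Z gives 9>5]
(D,Q,Z): not NE [P2→R gives 9>3]
(D,R,X): not NE [P1→C gives 9>7; P2→Q gives 3>1; P3→Y gives 8>3]
(D,R,Y): not NE [P2→S gives 8>0]
(D,R,Z): not NE [P1→C gives 9>8; P3→Y gives 8>7]
(D,S,X): not NE [P2→Q gives 3>2; P3→Y gives 9>6]
(D,S,Y): not NE [P1→B gives 7>2]
(D,S,Z): not NE [P1→B gives 4>0; P2→R gives 9>4; P3→Y gives 9>7]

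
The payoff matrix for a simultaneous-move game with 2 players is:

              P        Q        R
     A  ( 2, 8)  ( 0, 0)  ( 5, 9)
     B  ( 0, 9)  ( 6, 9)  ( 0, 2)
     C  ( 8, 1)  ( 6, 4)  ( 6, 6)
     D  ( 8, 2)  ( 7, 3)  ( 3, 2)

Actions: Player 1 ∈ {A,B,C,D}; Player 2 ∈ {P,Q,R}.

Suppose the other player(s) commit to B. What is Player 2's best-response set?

u_2(P vs B) = 9
u_2(Q vs B) = 9
u_2(R vs B) = 2
max payoff 9 at {P,Q}

BR_2 = {P,Q}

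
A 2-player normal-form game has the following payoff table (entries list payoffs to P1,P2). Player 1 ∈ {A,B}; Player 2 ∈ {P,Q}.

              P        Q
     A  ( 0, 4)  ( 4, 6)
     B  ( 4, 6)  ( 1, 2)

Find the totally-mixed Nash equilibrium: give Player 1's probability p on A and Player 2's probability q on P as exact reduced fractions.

P1 indiff ⇒ q·0+(1-q)·4 = q·4+(1-q)·1 ⇒ q(-4) = (1-q)(-3) ⇒ q = 3/7
P2 indiff ⇒ p·4+(1-p)·6 = p·6+(1-p)·2 ⇒ p(-2) = (1-p)(-4) ⇒ p = 2/3

p=2/3, q=3/7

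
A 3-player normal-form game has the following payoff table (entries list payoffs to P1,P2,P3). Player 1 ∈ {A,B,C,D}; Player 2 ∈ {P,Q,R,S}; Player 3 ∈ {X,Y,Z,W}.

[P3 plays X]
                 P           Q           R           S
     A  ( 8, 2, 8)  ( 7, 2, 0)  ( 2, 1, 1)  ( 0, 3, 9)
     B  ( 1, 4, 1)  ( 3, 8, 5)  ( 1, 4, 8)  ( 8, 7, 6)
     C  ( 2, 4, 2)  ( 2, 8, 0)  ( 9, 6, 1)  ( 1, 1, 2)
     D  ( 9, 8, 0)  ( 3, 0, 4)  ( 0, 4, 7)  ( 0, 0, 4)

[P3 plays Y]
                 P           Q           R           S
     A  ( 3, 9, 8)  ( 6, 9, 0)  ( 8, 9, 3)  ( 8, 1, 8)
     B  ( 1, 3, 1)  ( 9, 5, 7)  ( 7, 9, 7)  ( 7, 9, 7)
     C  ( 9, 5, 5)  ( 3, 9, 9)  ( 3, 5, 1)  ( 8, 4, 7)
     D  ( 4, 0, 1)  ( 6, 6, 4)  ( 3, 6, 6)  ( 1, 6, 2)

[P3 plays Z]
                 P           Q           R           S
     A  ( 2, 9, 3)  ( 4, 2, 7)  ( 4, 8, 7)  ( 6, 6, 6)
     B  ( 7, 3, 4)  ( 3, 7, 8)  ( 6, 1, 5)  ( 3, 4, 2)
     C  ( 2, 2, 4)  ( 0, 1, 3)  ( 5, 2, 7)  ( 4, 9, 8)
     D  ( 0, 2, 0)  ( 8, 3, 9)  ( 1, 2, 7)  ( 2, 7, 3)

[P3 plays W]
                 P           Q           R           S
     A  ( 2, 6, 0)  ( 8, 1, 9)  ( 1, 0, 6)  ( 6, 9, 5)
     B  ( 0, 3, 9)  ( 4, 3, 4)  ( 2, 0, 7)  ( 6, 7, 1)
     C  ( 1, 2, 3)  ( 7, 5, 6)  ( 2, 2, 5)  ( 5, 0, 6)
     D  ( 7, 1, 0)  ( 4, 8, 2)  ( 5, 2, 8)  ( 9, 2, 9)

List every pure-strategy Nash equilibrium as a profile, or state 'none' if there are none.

Equilibria: none

(A,P,X): not NE [P1→D gives 9>8; P2→S gives 3>2]
(A,P,Y): not NE [P1→C gives 9>3]
(A,P,Z): not NE [P1→B gives 7>2; P3→Y gives 8>3]
(A,P,W): not NE [P1→D gives 7>2; P2→S gives 9>6; P3→Y gives 8>0]
(A,Q,X): not NE [P2→S gives 3>2; P3→W gives 9>0]
(A,Q,Y): not NE [P1→B gives 9>6; P3→W gives 9>0]
(A,Q,Z): not NE [P1→D gives 8>4; P2→P gives 9>2; P3→W gives 9>7]
(A,Q,W): not NE [P2→S gives 9>1]
(A,R,X): not NE [P1→C gives 9>2; P2→S gives 3>1; P3→Z gives 7>1]
(A,R,Y): not NE [P3→Z gives 7>3]
(A,R,Z): not NE [P1→B gives 6>4; P2→P gives 9>8]
(A,R,W): not NE [P1→D gives 5>1; P2→S gives 9>0; P3→Z gives 7>6]
(A,S,X): not NE [P1→B gives 8>0]
(A,S,Y): not NE [P2→R gives 9>1; P3→X gives 9>8]
(A,S,Z): not NE [P2→P gives 9>6; P3→X gives 9>6]
(A,S,W): not NE [P1→D gives 9>6; P3→X gives 9>5]
(B,P,X): not NE [P1→D gives 9>1; P2→Q gives 8>4; P3→W gives 9>1]
(B,P,Y): not NE [P1→C gives 9>1; P2→S gives 9>3; P3→W gives 9>1]
(B,P,Z): not NE [P2→Q gives 7>3; P3→W gives 9>4]
(B,P,W): not NE [P1→D gives 7>0; P2→S gives 7>3]
(B,Q,X): not NE [P1→A gives 7>3; P3→Z gives 8>5]
(B,Q,Y): not NE [P2→S gives 9>5; P3→Z gives 8>7]
(B,Q,Z): not NE [P1→D gives 8>3]
(B,Q,W): not NE [P1→A gives 8>4; P2→S gives 7>3; P3→Z gives 8>4]
(B,R,X): not NE [P1→C gives 9>1; P2→Q gives 8>4]
(B,R,Y): not NE [P1→A gives 8>7; P3→X gives 8>7]
(B,R,Z): not NE [P2→Q gives 7>1; P3→X gives 8>5]
(B,R,W): not NE [P1→D gives 5>2; P2→S gives 7>0; P3→X gives 8>7]
(B,S,X): not NE [P2→Q gives 8>7; P3→Y gives 7>6]
(B,S,Y): not NE [P1→C gives 8>7]
(B,S,Z): not NE [P1→A gives 6>3; P2→Q gives 7>4; P3→Y gives 7>2]
(B,S,W): not NE [P1→D gives 9>6; P3→Y gives 7>1]
(C,P,X): not NE [P1→D gives 9>2; P2→Q gives 8>4; P3→Y gives 5>2]
(C,P,Y): not NE [P2→Q gives 9>5]
(C,P,Z): not NE [P1→B gives 7>2; P2→S gives 9>2; P3→Y gives 5>4]
(C,P,W): not NE [P1→D gives 7>1; P2→Q gives 5>2; P3→Y gives 5>3]
(C,Q,X): not NE [P1→A gives 7>2; P3→Y gives 9>0]
(C,Q,Y): not NE [P1→B gives 9>3]
(C,Q,Z): not NE [P1→D gives 8>0; P2→S gives 9>1; P3→Y gives 9>3]
(C,Q,W): not NE [P1→A gives 8>7; P3→Y gives 9>6]
(C,R,X): not NE [P2→Q gives 8>6; P3→Z gives 7>1]
(C,R,Y): not NE [P1→A gives 8>3; P2→Q gives 9>5; P3→Z gives 7>1]
(C,R,Z): not NE [P1→B gives 6>5; P2→S gives 9>2]
(C,R,W): not NE [P1→D gives 5>2; P2→Q gives 5>2; P3→Z gives 7>5]
(C,S,X): not NE [P1→B gives 8>1; P2→Q gives 8>1; P3→Z gives 8>2]
(C,S,Y): not NE [P2→Q gives 9>4; P3→Z gives 8>7]
(C,S,Z): not NE [P1→A gives 6>4]
(C,S,W): not NE [P1→D gives 9>5; P2→Q gives 5>0; P3→Z gives 8>6]
(D,P,X): not NE [P3→Y gives 1>0]
(D,P,Y): not NE [P1→C gives 9>4; P2→S gives 6>0]
(D,P,Z): not NE [P1→B gives 7>0; P2→S gives 7>2; P3→Y gives 1>0]
(D,P,W): not NE [P2→Q gives 8>1; P3→Y gives 1>0]
(D,Q,X): not NE [P1→A gives 7>3; P2→P gives 8>0; P3→Z gives 9>4]
(D,Q,Y): not NE [P1→B gives 9>6; P3→Z gives 9>4]
(D,Q,Z): not NE [P2→S gives 7>3]
(D,Q,W): not NE [P1→A gives 8>4; P3→Z gives 9>2]
(D,R,X): not NE [P1→C gives 9>0; P2→P gives 8>4; P3→W gives 8>7]
(D,R,Y): not NE [P1→A gives 8>3; P3→W gives 8>6]
(D,R,Z): not NE [P1→B gives 6>1; P2→S gives 7>2; P3→W gives 8>7]
(D,R,W): not NE [P2→Q gives 8>2]
(D,S,X): not NE [P1→B gives 8>0; P2→P gives 8>0; P3→W gives 9>4]
(D,S,Y): not NE [P1→C gives 8>1; P3→W gives 9>2]
(D,S,Z): not NE [P1→A gives 6>2; P3→W gives 9>3]
(D,S,W): not NE [P2→Q gives 8>2]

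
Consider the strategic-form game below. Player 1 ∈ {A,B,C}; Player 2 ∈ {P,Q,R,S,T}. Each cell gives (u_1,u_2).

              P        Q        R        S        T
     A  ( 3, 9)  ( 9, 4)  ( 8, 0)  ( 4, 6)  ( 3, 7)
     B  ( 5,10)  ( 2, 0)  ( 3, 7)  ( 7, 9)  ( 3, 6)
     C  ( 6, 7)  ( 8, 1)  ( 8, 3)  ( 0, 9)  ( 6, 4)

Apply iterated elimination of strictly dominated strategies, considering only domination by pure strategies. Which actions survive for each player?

Remaining: P1:{B,C} P2:{P,S}

P2 drop Q (P beats it: A:9>4 B:10>0 C:7>1)
P2 drop R (P beats it: A:9>0 B:10>7 C:7>3)
P2 drop T (P beats it: A:9>7 B:10>6 C:7>4)
P1 drop A (B beats it: P:5>3 S:7>4)
P1→{B,C} P2→{P,S}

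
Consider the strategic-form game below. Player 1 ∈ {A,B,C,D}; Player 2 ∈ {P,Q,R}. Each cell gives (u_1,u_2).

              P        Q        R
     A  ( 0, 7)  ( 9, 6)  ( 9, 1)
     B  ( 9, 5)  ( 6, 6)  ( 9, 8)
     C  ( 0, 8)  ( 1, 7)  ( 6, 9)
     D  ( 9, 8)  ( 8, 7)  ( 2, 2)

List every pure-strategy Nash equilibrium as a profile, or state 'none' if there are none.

(A,P): not NE [P1→D gives 9>0]
(A,Q): not NE [P2→P gives 7>6]
(A,R): not NE [P2→P gives 7>1]
(B,P): not NE [P2→R gives 8>5]
(B,Q): not NE [P1→A gives 9>6; P2→R gives 8>6]
(B,R): NE
(C,P): not NE [P1→D gives 9>0; P2→R gives 9>8]
(C,Q): not NE [P1→A gives 9>1; P2→R gives 9>7]
(C,R): not NE [P1→B gives 9>6]
(D,P): NE
(D,Q): not NE [P1→A gives 9>8; P2→P gives 8>7]
(D,R): not NE [P1→B gives 9>2; P2→P gives 8>2]

Nash profiles: (B,R), (D,P)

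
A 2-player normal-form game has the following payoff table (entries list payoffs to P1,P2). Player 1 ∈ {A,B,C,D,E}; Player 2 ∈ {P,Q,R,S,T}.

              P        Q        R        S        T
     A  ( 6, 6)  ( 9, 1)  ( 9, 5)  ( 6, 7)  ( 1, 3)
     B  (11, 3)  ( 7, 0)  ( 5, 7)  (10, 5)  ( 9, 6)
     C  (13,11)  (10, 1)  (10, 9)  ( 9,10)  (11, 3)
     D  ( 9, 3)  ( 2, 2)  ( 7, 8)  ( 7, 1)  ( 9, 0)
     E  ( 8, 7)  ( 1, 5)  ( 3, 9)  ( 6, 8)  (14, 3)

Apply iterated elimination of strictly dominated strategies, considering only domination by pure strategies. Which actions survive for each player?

Remaining: P1:{B,C} P2:{P,R,S}

P1 drop A (C beats it: P:13>6 Q:10>9 R:10>9 S:9>6 T:11>1)
P1 drop D (C beats it: P:13>9 Q:10>2 R:10>7 S:9>7 T:11>9)
P2 drop Q (P beats it: B:3>0 C:11>1 E:7>5)
P2 drop T (R beats it: B:7>6 C:9>3 E:9>3)
P1 drop E (B beats it: P:11>8 R:5>3 S:10>6)
P1→{B,C} P2→{P,R,S}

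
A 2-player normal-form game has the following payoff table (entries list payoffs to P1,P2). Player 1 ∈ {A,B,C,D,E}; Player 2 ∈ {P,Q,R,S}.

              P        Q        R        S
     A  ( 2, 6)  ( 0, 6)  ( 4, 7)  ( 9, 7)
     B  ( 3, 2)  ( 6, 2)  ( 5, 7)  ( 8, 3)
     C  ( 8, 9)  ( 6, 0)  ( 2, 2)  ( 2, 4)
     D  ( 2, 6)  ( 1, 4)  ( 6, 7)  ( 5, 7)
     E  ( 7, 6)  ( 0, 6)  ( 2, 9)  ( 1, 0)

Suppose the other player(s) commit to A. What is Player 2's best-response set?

u_2(P vs A) = 6
u_2(Q vs A) = 6
u_2(R vs A) = 7
u_2(S vs A) = 7
max payoff 7 at {R,S}

P2 best: {R,S}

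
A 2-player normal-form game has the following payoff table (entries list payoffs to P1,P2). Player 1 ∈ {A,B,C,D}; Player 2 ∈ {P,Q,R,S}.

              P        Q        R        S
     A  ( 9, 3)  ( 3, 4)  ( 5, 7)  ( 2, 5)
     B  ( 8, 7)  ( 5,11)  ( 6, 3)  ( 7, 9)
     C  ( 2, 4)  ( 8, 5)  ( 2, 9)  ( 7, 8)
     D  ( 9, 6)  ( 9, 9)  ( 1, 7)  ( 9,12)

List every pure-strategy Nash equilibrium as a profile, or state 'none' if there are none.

Nash profiles: (D,S)

(A,P): not NE [P2→R gives 7>3]
(A,Q): not NE [P1→D gives 9>3; P2→R gives 7>4]
(A,R): not NE [P1→B gives 6>5]
(A,S): not NE [P1→D gives 9>2; P2→R gives 7>5]
(B,P): not NE [P1→D gives 9>8; P2→Q gives 11>7]
(B,Q): not NE [P1→D gives 9>5]
(B,R): not NE [P2→Q gives 11>3]
(B,S): not NE [P1→D gives 9>7; P2→Q gives 11>9]
(C,P): not NE [P1→D gives 9>2; P2→R gives 9>4]
(C,Q): not NE [P1→D gives 9>8; P2→R gives 9>5]
(C,R): not NE [P1→B gives 6>2]
(C,S): not NE [P1→D gives 9>7; P2→R gives 9>8]
(D,P): not NE [P2→S gives 12>6]
(D,Q): not NE [P2→S gives 12>9]
(D,R): not NE [P1→B gives 6>1; P2→S gives 12>7]
(D,S): NE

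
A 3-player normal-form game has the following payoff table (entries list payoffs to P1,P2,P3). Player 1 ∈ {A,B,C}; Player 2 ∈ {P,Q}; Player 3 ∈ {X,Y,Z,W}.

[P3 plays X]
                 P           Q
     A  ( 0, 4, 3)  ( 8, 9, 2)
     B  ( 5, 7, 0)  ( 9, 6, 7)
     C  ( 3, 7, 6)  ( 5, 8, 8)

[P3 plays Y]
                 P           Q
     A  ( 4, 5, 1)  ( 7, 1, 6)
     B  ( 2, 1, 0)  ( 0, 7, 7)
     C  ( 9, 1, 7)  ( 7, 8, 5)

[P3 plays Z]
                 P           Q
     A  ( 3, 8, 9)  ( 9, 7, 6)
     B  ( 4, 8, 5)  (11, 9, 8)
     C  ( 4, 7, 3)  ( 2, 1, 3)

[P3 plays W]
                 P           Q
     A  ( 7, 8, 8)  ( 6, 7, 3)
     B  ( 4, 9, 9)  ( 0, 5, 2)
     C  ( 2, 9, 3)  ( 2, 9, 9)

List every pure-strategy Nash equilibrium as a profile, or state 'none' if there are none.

PSNE = {(B,Q,Z)}

(A,P,X): not NE [P1→B gives 5>0; P2→Q gives 9>4; P3→Z gives 9>3]
(A,P,Y): not NE [P1→C gives 9>4; P3→Z gives 9>1]
(A,P,Z): not NE [P1→C gives 4>3]
(A,P,W): not NE [P3→Z gives 9>8]
(A,Q,X): not NE [P1→B gives 9>8; P3→Z gives 6>2]
(A,Q,Y): not NE [P2→P gives 5>1]
(A,Q,Z): not NE [P1→B gives 11>9; P2→P gives 8>7]
(A,Q,W): not NE [P2→P gives 8>7; P3→Z gives 6>3]
(B,P,X): not NE [P3→W gives 9>0]
(B,P,Y): not NE [P1→C gives 9>2; P2→Q gives 7>1; P3→W gives 9>0]
(B,P,Z): not NE [P2→Q gives 9>8; P3→W gives 9>5]
(B,P,W): not NE [P1→A gives 7>4]
(B,Q,X): not NE [P2→P gives 7>6; P3→Z gives 8>7]
(B,Q,Y): not NE [P1→C gives 7>0; P3→Z gives 8>7]
(B,Q,Z): NE
(B,Q,W): not NE [P1→A gives 6>0; P2→P gives 9>5; P3→Z gives 8>2]
(C,P,X): not NE [P1→B gives 5>3; P2→Q gives 8>7; P3→Y gives 7>6]
(C,P,Y): not NE [P2→Q gives 8>1]
(C,P,Z): not NE [P3→Y gives 7>3]
(C,P,W): not NE [P1→A gives 7>2; P3→Y gives 7>3]
(C,Q,X): not NE [P1→B gives 9>5; P3→W gives 9>8]
(C,Q,Y): not NE [P3→W gives 9>5]
(C,Q,Z): not NE [P1→B gives 11>2; P2→P gives 7>1; P3→W gives 9>3]
(C,Q,W): not NE [P1→A gives 6>2]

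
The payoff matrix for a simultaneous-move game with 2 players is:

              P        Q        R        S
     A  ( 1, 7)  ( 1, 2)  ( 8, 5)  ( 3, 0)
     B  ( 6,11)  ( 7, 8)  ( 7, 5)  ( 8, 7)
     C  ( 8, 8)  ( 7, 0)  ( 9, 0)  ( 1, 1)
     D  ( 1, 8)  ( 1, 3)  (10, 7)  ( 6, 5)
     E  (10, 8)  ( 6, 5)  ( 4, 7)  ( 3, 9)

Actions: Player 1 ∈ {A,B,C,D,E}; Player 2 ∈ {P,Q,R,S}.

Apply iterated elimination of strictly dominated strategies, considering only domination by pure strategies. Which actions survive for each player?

IESDS → P1:{B,E} P2:{P,S}

P2 drop Q (P beats it: A:7>2 B:11>8 C:8>0 D:8>3 E:8>5)
P2 drop R (P beats it: A:7>5 B:11>5 C:8>0 D:8>7 E:8>7)
P1 drop A (B beats it: P:6>1 S:8>3)
P1 drop C (E beats it: P:10>8 S:3>1)
P1 drop D (B beats it: P:6>1 S:8>6)
P1→{B,E} P2→{P,S}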